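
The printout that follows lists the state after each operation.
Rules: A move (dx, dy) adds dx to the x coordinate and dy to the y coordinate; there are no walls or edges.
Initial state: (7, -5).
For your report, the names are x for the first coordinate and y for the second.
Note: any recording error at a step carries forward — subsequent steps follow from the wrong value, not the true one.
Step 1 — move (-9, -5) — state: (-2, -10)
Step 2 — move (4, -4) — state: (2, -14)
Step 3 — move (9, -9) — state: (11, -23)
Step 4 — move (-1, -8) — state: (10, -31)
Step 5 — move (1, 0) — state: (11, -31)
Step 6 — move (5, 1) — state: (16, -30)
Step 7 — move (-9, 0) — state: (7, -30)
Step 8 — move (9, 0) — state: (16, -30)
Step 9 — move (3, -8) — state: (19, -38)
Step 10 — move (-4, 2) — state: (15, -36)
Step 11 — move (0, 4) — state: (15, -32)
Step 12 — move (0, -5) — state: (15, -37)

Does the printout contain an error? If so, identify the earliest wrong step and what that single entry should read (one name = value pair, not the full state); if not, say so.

no error

1. x = 7 + (-9) = -2, y = -5 + (-5) = -10 (verified)
2. x = -2 + (4) = 2, y = -10 + (-4) = -14 (exactly as logged)
3. x = 2 + (9) = 11, y = -14 + (-9) = -23 (no discrepancy)
4. x = 11 + (-1) = 10, y = -23 + (-8) = -31 (no discrepancy)
5. x = 10 + (1) = 11, y = -31 + (0) = -31 (matches)
6. x = 11 + (5) = 16, y = -31 + (1) = -30 (agrees with the printout)
7. x = 16 + (-9) = 7, y = -30 + (0) = -30 (agrees with the printout)
8. x = 7 + (9) = 16, y = -30 + (0) = -30 (matches)
9. x = 16 + (3) = 19, y = -30 + (-8) = -38 (verified)
10. x = 19 + (-4) = 15, y = -38 + (2) = -36 (checks out)
11. x = 15 + (0) = 15, y = -36 + (4) = -32 (in agreement)
12. x = 15 + (0) = 15, y = -32 + (-5) = -37 (matches)
The recomputation confirms every line.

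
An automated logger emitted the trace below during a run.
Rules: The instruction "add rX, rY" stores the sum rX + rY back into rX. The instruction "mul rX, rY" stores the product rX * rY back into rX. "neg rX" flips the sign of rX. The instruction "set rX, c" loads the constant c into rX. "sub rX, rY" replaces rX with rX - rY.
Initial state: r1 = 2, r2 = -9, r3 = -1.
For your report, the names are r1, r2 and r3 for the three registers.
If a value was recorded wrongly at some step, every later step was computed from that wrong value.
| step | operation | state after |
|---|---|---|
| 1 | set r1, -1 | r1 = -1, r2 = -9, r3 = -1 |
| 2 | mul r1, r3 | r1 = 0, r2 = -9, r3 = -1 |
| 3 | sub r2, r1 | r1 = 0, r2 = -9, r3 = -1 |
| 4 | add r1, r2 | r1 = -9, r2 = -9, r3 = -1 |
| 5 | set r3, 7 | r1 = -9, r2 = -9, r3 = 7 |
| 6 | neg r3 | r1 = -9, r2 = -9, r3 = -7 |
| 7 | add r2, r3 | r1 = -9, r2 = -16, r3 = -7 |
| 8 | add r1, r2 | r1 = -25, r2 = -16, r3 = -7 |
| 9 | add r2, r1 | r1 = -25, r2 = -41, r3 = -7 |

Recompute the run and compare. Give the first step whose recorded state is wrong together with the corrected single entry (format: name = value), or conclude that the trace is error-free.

step 2, r1 = 1

1. r1 = -1 (in agreement)
2. r1 = -1 * -1 = 1 (the trace disagrees here)
The audit stops at step 2: the recorded entry is wrong and should be r1 = 1.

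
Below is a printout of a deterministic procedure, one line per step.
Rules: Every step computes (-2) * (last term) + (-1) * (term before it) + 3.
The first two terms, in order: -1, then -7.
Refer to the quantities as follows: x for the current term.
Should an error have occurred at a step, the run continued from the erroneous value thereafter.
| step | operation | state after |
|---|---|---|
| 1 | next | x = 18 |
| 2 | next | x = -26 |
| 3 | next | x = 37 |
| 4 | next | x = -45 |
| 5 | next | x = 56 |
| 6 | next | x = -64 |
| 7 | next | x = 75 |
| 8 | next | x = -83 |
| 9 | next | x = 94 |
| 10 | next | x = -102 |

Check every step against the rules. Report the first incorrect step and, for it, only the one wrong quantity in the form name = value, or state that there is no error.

1. x = -2*(-7) + (-1)*(-1) + (3) = 18 (matches)
2. x = -2*(18) + (-1)*(-7) + (3) = -26 (exactly as logged)
3. x = -2*(-26) + (-1)*(18) + (3) = 37 (same as recorded)
4. x = -2*(37) + (-1)*(-26) + (3) = -45 (exactly as logged)
5. x = -2*(-45) + (-1)*(37) + (3) = 56 (consistent with the printout)
6. x = -2*(56) + (-1)*(-45) + (3) = -64 (verified)
7. x = -2*(-64) + (-1)*(56) + (3) = 75 (in agreement)
8. x = -2*(75) + (-1)*(-64) + (3) = -83 (exactly as logged)
9. x = -2*(-83) + (-1)*(75) + (3) = 94 (verified)
10. x = -2*(94) + (-1)*(-83) + (3) = -102 (in agreement)
All steps check out; nothing to correct.

no error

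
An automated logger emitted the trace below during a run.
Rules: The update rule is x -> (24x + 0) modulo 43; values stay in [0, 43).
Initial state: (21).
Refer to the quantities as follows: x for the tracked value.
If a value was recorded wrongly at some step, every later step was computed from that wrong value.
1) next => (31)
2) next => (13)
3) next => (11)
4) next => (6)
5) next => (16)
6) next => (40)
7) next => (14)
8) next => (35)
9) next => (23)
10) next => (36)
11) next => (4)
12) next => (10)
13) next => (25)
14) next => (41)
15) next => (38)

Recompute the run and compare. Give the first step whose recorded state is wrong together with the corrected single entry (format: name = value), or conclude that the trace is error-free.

1. x = (24*21 + 0) mod 43 = 31 (consistent with the trace)
2. x = (24*31 + 0) mod 43 = 13 (no discrepancy)
3. x = (24*13 + 0) mod 43 = 11 (confirmed correct)
4. x = (24*11 + 0) mod 43 = 6 (agrees with the trace)
5. x = (24*6 + 0) mod 43 = 15 (the trace disagrees here)
Conclusion: step 5 carries the first error; the entry should be x = 15.

step 5, x = 15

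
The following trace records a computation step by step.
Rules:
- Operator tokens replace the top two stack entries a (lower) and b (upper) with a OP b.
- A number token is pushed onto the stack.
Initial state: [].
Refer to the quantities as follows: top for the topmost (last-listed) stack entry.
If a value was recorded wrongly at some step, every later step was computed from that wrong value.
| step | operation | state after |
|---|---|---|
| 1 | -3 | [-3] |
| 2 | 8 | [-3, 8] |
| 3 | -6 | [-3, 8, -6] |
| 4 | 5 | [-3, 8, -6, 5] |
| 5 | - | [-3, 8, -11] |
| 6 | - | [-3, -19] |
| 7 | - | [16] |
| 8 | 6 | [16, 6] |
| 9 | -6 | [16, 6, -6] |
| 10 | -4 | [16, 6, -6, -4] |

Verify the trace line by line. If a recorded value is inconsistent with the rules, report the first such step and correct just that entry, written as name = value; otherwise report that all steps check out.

step 6, top = 19

Recomputing the run from the initial state:
step 1: [-3]
step 2: [-3, 8]
step 3: [-3, 8, -6]
step 4: [-3, 8, -6, 5]
step 5: [-3, 8, -11]
step 6: [-3, 19]
step 7: [-22]
step 8: [-22, 6]
step 9: [-22, 6, -6]
step 10: [-22, 6, -6, -4]
The first disagreement with the trace is at step 6, where the value should be top = 19.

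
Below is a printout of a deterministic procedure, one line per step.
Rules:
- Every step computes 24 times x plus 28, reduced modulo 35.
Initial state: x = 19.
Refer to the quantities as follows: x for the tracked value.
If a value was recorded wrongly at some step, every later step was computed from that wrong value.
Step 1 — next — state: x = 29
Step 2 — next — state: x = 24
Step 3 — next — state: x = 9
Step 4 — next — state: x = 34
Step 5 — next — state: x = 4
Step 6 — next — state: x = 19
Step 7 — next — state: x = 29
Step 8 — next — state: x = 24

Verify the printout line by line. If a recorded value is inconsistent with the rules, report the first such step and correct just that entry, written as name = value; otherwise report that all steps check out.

step 1: x = (24*19 + 28) mod 35 = 29 -> verified
step 2: x = (24*29 + 28) mod 35 = 24 -> exactly as logged
step 3: x = (24*24 + 28) mod 35 = 9 -> no discrepancy
step 4: x = (24*9 + 28) mod 35 = 34 -> agrees with the printout
step 5: x = (24*34 + 28) mod 35 = 4 -> exactly as logged
step 6: x = (24*4 + 28) mod 35 = 19 -> agrees with the printout
step 7: x = (24*19 + 28) mod 35 = 29 -> agrees with the printout
step 8: x = (24*29 + 28) mod 35 = 24 -> same as recorded
All steps check out; nothing to correct.

no error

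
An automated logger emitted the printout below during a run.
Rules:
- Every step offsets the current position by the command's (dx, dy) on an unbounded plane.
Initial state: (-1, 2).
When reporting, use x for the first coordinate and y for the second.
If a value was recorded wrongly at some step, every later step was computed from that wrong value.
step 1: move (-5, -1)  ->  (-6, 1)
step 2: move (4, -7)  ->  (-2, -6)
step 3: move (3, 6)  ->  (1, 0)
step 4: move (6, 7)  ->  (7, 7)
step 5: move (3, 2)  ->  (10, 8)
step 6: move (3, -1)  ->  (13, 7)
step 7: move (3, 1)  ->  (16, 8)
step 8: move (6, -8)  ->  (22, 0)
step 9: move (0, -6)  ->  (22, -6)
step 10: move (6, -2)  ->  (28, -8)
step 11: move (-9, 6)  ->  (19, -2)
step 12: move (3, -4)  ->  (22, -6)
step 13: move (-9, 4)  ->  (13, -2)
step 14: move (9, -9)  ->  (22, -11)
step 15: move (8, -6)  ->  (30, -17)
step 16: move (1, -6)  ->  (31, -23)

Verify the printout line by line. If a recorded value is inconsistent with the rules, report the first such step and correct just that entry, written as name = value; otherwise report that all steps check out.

step 5, y = 9

Step 1: x = -1 + (-5) = -6, y = 2 + (-1) = 1 — same as recorded.
Step 2: x = -6 + (4) = -2, y = 1 + (-7) = -6 — no discrepancy.
Step 3: x = -2 + (3) = 1, y = -6 + (6) = 0 — matches.
Step 4: x = 1 + (6) = 7, y = 0 + (7) = 7 — checks out.
Step 5: x = 7 + (3) = 10, y = 7 + (2) = 9 — the printout disagrees here.
The earliest wrong entry is at step 5: it should read y = 9.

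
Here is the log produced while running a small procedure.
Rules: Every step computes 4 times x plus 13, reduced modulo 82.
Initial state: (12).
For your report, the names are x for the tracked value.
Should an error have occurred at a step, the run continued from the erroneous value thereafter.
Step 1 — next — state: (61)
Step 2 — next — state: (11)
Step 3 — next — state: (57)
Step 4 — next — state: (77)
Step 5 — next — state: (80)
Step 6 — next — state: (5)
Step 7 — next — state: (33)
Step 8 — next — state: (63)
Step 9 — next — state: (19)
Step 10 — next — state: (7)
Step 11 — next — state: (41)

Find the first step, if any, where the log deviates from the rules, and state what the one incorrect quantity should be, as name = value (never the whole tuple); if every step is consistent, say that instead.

1. x = (4*12 + 13) mod 82 = 61 (exactly as logged)
2. x = (4*61 + 13) mod 82 = 11 (exactly as logged)
3. x = (4*11 + 13) mod 82 = 57 (verified)
4. x = (4*57 + 13) mod 82 = 77 (no discrepancy)
5. x = (4*77 + 13) mod 82 = 75 (a discrepancy with the log)
First incorrect step: 5; the correct value is x = 75.

step 5, x = 75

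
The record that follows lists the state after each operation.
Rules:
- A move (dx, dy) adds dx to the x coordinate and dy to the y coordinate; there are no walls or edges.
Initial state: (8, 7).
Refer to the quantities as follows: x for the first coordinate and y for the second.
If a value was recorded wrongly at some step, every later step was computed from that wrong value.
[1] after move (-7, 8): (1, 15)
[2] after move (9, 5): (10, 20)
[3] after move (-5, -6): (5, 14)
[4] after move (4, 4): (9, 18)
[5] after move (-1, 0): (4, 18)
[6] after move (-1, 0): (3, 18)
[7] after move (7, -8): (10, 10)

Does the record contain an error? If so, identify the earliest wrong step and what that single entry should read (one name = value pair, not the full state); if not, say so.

Recomputing the run from the initial state:
step 1: x = 1, y = 15
step 2: x = 10, y = 20
step 3: x = 5, y = 14
step 4: x = 9, y = 18
step 5: x = 8, y = 18
step 6: x = 7, y = 18
step 7: x = 14, y = 10
The first disagreement with the record is at step 5, where the value should be x = 8.

step 5, x = 8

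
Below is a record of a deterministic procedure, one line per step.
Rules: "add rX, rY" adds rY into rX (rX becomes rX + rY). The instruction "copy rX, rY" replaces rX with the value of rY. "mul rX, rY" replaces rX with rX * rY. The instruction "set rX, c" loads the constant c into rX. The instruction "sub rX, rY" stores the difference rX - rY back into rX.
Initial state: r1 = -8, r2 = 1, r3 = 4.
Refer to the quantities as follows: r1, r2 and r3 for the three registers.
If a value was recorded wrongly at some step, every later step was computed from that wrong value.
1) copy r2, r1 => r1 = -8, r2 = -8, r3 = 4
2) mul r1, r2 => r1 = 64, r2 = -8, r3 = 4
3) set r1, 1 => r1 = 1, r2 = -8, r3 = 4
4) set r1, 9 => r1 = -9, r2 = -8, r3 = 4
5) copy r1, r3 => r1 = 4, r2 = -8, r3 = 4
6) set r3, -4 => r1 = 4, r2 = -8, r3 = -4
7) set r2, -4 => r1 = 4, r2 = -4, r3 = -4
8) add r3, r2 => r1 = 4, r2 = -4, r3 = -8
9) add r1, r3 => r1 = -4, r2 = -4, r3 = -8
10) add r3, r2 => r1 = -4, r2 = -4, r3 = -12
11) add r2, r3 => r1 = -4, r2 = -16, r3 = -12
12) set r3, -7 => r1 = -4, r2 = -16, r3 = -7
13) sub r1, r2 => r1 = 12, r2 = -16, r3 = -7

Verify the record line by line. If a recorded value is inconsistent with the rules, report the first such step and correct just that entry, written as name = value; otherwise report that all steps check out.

Recomputing the run from the initial state:
step 1: r1 = -8, r2 = -8, r3 = 4
step 2: r1 = 64, r2 = -8, r3 = 4
step 3: r1 = 1, r2 = -8, r3 = 4
step 4: r1 = 9, r2 = -8, r3 = 4
step 5: r1 = 4, r2 = -8, r3 = 4
step 6: r1 = 4, r2 = -8, r3 = -4
step 7: r1 = 4, r2 = -4, r3 = -4
step 8: r1 = 4, r2 = -4, r3 = -8
step 9: r1 = -4, r2 = -4, r3 = -8
step 10: r1 = -4, r2 = -4, r3 = -12
step 11: r1 = -4, r2 = -16, r3 = -12
step 12: r1 = -4, r2 = -16, r3 = -7
step 13: r1 = 12, r2 = -16, r3 = -7
The first disagreement with the record is at step 4, where the value should be r1 = 9.

step 4, r1 = 9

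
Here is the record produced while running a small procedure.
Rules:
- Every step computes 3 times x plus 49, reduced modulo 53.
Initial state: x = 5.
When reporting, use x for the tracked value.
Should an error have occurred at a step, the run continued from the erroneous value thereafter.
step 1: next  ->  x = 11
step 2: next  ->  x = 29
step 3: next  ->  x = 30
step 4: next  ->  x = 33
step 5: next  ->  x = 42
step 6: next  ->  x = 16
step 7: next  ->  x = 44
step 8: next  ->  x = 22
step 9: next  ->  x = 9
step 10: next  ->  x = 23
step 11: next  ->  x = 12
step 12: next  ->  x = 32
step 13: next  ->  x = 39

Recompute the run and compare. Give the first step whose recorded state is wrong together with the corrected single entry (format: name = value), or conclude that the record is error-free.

no error

step 1: x = (3*5 + 49) mod 53 = 11 -> exactly as logged
step 2: x = (3*11 + 49) mod 53 = 29 -> checks out
step 3: x = (3*29 + 49) mod 53 = 30 -> checks out
step 4: x = (3*30 + 49) mod 53 = 33 -> same as recorded
step 5: x = (3*33 + 49) mod 53 = 42 -> agrees with the record
step 6: x = (3*42 + 49) mod 53 = 16 -> matches
step 7: x = (3*16 + 49) mod 53 = 44 -> exactly as logged
step 8: x = (3*44 + 49) mod 53 = 22 -> consistent with the record
step 9: x = (3*22 + 49) mod 53 = 9 -> matches
step 10: x = (3*9 + 49) mod 53 = 23 -> exactly as logged
step 11: x = (3*23 + 49) mod 53 = 12 -> agrees with the record
step 12: x = (3*12 + 49) mod 53 = 32 -> exactly as logged
step 13: x = (3*32 + 49) mod 53 = 39 -> in agreement
The recomputation confirms every line.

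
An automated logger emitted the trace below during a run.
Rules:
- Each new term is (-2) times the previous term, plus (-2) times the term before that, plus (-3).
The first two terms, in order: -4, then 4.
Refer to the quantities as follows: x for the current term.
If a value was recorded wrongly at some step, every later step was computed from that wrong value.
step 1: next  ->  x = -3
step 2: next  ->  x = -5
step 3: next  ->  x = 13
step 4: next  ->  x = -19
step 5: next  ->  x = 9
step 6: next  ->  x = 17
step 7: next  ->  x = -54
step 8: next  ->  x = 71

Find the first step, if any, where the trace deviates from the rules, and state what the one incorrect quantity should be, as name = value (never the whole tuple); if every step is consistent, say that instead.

step 7, x = -55

Step 1: x = -2*(4) + (-2)*(-4) + (-3) = -3 — matches.
Step 2: x = -2*(-3) + (-2)*(4) + (-3) = -5 — same as recorded.
Step 3: x = -2*(-5) + (-2)*(-3) + (-3) = 13 — no discrepancy.
Step 4: x = -2*(13) + (-2)*(-5) + (-3) = -19 — exactly as logged.
Step 5: x = -2*(-19) + (-2)*(13) + (-3) = 9 — confirmed correct.
Step 6: x = -2*(9) + (-2)*(-19) + (-3) = 17 — verified.
Step 7: x = -2*(17) + (-2)*(9) + (-3) = -55 — this is not what the trace shows.
First incorrect step: 7; the correct value is x = -55.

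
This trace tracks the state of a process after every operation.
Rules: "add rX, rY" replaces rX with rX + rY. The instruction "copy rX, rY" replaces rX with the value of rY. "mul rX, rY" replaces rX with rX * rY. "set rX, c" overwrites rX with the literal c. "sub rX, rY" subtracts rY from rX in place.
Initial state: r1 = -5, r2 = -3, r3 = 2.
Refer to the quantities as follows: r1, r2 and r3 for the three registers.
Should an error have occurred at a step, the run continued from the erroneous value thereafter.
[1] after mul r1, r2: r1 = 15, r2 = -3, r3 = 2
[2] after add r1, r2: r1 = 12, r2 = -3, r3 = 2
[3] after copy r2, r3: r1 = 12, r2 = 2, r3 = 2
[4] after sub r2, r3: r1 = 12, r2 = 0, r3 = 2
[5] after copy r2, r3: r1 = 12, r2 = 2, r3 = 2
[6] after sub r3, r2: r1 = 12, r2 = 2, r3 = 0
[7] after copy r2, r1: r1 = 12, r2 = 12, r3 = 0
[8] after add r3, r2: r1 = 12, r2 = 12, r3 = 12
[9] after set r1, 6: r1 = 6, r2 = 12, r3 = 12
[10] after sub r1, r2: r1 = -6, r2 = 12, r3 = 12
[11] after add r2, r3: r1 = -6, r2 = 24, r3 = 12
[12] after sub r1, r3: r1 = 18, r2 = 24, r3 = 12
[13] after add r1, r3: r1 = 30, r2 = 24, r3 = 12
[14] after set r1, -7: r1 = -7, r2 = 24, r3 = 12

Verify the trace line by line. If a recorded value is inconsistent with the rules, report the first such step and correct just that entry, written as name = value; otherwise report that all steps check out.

Step 1: r1 = -5 * -3 = 15 — same as recorded.
Step 2: r1 = 15 + -3 = 12 — verified.
Step 3: r2 = 2 — same as recorded.
Step 4: r2 = 2 - 2 = 0 — no discrepancy.
Step 5: r2 = 2 — confirmed correct.
Step 6: r3 = 2 - 2 = 0 — matches.
Step 7: r2 = 12 — same as recorded.
Step 8: r3 = 0 + 12 = 12 — confirmed correct.
Step 9: r1 = 6 — verified.
Step 10: r1 = 6 - 12 = -6 — matches.
Step 11: r2 = 12 + 12 = 24 — verified.
Step 12: r1 = -6 - 12 = -18 — this is not what the trace shows.
The audit stops at step 12: the recorded entry is wrong and should be r1 = -18.

step 12, r1 = -18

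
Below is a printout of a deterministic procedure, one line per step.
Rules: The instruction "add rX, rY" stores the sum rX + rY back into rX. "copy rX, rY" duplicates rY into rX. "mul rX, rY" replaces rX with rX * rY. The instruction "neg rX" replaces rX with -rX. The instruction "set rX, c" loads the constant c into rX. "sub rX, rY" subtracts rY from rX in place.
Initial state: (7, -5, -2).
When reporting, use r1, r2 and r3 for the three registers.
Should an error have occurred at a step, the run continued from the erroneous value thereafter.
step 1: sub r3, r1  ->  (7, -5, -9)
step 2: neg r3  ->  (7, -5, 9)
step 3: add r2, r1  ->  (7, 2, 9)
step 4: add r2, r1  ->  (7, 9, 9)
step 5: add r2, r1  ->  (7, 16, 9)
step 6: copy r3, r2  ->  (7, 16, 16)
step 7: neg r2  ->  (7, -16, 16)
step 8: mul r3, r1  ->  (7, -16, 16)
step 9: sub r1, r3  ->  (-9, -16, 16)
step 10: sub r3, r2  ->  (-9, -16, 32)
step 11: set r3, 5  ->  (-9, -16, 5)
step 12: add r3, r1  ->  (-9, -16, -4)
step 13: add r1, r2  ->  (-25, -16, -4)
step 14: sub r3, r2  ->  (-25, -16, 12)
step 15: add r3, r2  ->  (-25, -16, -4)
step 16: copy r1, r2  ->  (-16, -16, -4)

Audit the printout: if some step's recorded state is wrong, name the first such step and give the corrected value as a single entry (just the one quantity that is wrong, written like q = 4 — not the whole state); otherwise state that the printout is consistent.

step 8, r3 = 112

Recomputing the run from the initial state:
step 1: r1 = 7, r2 = -5, r3 = -9
step 2: r1 = 7, r2 = -5, r3 = 9
step 3: r1 = 7, r2 = 2, r3 = 9
step 4: r1 = 7, r2 = 9, r3 = 9
step 5: r1 = 7, r2 = 16, r3 = 9
step 6: r1 = 7, r2 = 16, r3 = 16
step 7: r1 = 7, r2 = -16, r3 = 16
step 8: r1 = 7, r2 = -16, r3 = 112
step 9: r1 = -105, r2 = -16, r3 = 112
step 10: r1 = -105, r2 = -16, r3 = 128
step 11: r1 = -105, r2 = -16, r3 = 5
step 12: r1 = -105, r2 = -16, r3 = -100
step 13: r1 = -121, r2 = -16, r3 = -100
step 14: r1 = -121, r2 = -16, r3 = -84
step 15: r1 = -121, r2 = -16, r3 = -100
step 16: r1 = -16, r2 = -16, r3 = -100
The first disagreement with the printout is at step 8, where the value should be r3 = 112.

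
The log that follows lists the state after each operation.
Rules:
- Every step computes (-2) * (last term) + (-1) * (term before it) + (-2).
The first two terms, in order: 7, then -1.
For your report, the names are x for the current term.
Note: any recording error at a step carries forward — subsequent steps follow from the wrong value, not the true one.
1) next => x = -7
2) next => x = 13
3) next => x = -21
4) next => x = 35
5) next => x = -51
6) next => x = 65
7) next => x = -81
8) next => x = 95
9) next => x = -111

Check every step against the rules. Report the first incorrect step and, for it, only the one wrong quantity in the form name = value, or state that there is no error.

Step 1: x = -2*(-1) + (-1)*(7) + (-2) = -7 — exactly as logged.
Step 2: x = -2*(-7) + (-1)*(-1) + (-2) = 13 — agrees with the log.
Step 3: x = -2*(13) + (-1)*(-7) + (-2) = -21 — same as recorded.
Step 4: x = -2*(-21) + (-1)*(13) + (-2) = 27 — the entry is off here.
Step 4 is the first one off; corrected, x = 27.

step 4, x = 27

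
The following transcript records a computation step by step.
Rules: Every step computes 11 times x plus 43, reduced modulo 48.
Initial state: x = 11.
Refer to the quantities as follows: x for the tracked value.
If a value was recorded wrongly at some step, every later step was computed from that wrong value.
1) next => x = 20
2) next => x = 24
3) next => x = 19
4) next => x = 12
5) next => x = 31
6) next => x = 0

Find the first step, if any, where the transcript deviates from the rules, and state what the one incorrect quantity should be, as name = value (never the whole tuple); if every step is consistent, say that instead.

Recomputing the run from the initial state:
step 1: x = 20
step 2: x = 23
step 3: x = 8
step 4: x = 35
step 5: x = 44
step 6: x = 47
The first disagreement with the transcript is at step 2, where the value should be x = 23.

step 2, x = 23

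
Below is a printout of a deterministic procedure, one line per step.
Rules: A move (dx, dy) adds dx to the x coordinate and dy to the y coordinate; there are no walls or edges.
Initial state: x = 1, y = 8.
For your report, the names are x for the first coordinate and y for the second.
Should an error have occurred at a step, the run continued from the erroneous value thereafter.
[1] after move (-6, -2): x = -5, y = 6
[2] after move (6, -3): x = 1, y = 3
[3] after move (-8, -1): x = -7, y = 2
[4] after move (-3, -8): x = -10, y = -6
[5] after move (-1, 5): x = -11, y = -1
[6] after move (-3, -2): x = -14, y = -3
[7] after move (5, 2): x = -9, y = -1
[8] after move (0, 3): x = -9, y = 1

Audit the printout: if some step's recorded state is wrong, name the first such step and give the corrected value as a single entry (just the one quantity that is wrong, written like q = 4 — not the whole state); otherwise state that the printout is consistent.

1. x = 1 + (-6) = -5, y = 8 + (-2) = 6 (confirmed correct)
2. x = -5 + (6) = 1, y = 6 + (-3) = 3 (checks out)
3. x = 1 + (-8) = -7, y = 3 + (-1) = 2 (exactly as logged)
4. x = -7 + (-3) = -10, y = 2 + (-8) = -6 (exactly as logged)
5. x = -10 + (-1) = -11, y = -6 + (5) = -1 (verified)
6. x = -11 + (-3) = -14, y = -1 + (-2) = -3 (agrees with the printout)
7. x = -14 + (5) = -9, y = -3 + (2) = -1 (confirmed correct)
8. x = -9 + (0) = -9, y = -1 + (3) = 2 (not what was recorded)
Conclusion: step 8 carries the first error; the entry should be y = 2.

step 8, y = 2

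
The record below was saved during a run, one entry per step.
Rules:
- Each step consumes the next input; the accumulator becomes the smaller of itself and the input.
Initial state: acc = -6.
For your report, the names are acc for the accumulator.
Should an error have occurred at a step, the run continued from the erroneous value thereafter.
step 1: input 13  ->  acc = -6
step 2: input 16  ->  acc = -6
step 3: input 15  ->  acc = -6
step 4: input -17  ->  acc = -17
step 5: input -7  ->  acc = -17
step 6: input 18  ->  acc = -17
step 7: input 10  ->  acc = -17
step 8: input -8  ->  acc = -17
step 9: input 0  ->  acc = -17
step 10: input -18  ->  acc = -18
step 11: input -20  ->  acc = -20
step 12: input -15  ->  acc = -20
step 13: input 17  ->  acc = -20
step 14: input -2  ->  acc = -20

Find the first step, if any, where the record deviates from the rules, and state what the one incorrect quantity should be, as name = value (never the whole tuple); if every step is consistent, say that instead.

no error

Step 1: acc = min(-6, 13) = -6 — consistent with the record.
Step 2: acc = min(-6, 16) = -6 — verified.
Step 3: acc = min(-6, 15) = -6 — verified.
Step 4: acc = min(-6, -17) = -17 — confirmed correct.
Step 5: acc = min(-17, -7) = -17 — matches.
Step 6: acc = min(-17, 18) = -17 — matches.
Step 7: acc = min(-17, 10) = -17 — verified.
Step 8: acc = min(-17, -8) = -17 — in agreement.
Step 9: acc = min(-17, 0) = -17 — exactly as logged.
Step 10: acc = min(-17, -18) = -18 — exactly as logged.
Step 11: acc = min(-18, -20) = -20 — confirmed correct.
Step 12: acc = min(-20, -15) = -20 — in agreement.
Step 13: acc = min(-20, 17) = -20 — consistent with the record.
Step 14: acc = min(-20, -2) = -20 — no discrepancy.
Each recorded entry agrees with the recomputation.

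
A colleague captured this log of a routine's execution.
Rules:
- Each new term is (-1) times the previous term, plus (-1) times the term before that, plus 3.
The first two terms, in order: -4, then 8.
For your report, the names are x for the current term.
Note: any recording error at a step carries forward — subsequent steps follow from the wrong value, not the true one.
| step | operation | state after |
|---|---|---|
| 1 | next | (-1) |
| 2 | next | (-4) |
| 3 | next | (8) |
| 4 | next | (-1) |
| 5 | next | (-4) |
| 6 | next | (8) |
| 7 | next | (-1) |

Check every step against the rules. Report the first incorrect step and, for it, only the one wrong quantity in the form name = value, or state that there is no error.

step 1: x = -1*(8) + (-1)*(-4) + (3) = -1 -> verified
step 2: x = -1*(-1) + (-1)*(8) + (3) = -4 -> agrees with the log
step 3: x = -1*(-4) + (-1)*(-1) + (3) = 8 -> agrees with the log
step 4: x = -1*(8) + (-1)*(-4) + (3) = -1 -> no discrepancy
step 5: x = -1*(-1) + (-1)*(8) + (3) = -4 -> confirmed correct
step 6: x = -1*(-4) + (-1)*(-1) + (3) = 8 -> in agreement
step 7: x = -1*(8) + (-1)*(-4) + (3) = -1 -> exactly as logged
The whole run recomputes cleanly — no discrepancies.

no error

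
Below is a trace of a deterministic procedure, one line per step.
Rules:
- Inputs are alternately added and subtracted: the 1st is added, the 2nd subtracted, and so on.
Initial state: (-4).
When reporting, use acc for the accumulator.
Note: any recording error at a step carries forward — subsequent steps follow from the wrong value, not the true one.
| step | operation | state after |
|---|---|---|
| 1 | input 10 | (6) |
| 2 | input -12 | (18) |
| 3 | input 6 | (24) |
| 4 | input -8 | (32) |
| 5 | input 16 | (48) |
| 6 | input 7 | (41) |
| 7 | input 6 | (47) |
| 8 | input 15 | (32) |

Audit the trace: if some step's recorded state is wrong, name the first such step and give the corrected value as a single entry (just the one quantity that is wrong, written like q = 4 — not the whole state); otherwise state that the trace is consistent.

Step 1: acc = -4 + 10 = 6 — in agreement.
Step 2: acc = 6 - -12 = 18 — verified.
Step 3: acc = 18 + 6 = 24 — checks out.
Step 4: acc = 24 - -8 = 32 — confirmed correct.
Step 5: acc = 32 + 16 = 48 — matches.
Step 6: acc = 48 - 7 = 41 — confirmed correct.
Step 7: acc = 41 + 6 = 47 — confirmed correct.
Step 8: acc = 47 - 15 = 32 — consistent with the trace.
No step deviates from the rules.

no error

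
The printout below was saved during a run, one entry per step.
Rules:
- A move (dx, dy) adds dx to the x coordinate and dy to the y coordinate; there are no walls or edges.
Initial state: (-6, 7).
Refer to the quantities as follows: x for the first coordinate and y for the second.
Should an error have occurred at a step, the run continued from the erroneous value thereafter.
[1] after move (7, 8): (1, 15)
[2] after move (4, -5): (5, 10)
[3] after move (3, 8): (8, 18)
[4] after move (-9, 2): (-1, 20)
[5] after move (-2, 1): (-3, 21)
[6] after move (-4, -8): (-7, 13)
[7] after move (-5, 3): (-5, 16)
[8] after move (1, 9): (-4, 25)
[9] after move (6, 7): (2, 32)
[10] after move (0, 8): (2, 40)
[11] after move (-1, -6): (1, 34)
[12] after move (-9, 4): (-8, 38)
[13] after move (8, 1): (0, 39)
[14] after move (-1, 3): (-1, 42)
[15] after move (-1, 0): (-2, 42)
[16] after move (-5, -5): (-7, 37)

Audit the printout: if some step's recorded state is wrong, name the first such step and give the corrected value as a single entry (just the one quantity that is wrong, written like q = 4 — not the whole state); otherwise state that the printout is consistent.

step 7, x = -12

1. x = -6 + (7) = 1, y = 7 + (8) = 15 (confirmed correct)
2. x = 1 + (4) = 5, y = 15 + (-5) = 10 (same as recorded)
3. x = 5 + (3) = 8, y = 10 + (8) = 18 (in agreement)
4. x = 8 + (-9) = -1, y = 18 + (2) = 20 (same as recorded)
5. x = -1 + (-2) = -3, y = 20 + (1) = 21 (exactly as logged)
6. x = -3 + (-4) = -7, y = 21 + (-8) = 13 (no discrepancy)
7. x = -7 + (-5) = -12, y = 13 + (3) = 16 (the entry is off here)
The earliest wrong entry is at step 7: it should read x = -12.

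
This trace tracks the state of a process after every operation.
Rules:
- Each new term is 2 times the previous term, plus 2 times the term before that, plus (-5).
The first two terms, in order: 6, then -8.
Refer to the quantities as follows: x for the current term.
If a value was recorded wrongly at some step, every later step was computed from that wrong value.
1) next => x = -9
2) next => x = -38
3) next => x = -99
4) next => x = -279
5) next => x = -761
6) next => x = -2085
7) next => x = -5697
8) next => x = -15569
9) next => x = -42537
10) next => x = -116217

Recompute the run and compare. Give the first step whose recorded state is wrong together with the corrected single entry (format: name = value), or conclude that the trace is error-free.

step 2, x = -39

Recomputing the run from the initial state:
step 1: x = -9
step 2: x = -39
step 3: x = -101
step 4: x = -285
step 5: x = -777
step 6: x = -2129
step 7: x = -5817
step 8: x = -15897
step 9: x = -43433
step 10: x = -118665
The first disagreement with the trace is at step 2, where the value should be x = -39.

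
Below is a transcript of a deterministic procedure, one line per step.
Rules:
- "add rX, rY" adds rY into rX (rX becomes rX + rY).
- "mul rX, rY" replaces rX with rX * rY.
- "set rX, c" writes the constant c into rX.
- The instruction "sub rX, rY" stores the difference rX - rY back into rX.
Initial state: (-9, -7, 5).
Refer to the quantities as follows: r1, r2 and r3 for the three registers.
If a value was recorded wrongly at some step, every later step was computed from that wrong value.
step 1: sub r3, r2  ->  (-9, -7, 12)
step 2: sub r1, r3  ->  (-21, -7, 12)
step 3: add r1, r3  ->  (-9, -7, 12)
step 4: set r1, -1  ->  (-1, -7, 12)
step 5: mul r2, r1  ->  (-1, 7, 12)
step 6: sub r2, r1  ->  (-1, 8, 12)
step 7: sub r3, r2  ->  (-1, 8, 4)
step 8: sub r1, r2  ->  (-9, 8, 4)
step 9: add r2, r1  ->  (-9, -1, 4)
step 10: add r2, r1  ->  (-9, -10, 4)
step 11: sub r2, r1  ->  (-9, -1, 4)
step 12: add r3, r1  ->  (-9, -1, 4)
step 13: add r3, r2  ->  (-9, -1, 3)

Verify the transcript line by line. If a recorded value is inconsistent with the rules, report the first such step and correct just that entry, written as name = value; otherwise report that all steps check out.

step 1: r3 = 5 - -7 = 12 -> agrees with the transcript
step 2: r1 = -9 - 12 = -21 -> checks out
step 3: r1 = -21 + 12 = -9 -> exactly as logged
step 4: r1 = -1 -> checks out
step 5: r2 = -7 * -1 = 7 -> matches
step 6: r2 = 7 - -1 = 8 -> agrees with the transcript
step 7: r3 = 12 - 8 = 4 -> same as recorded
step 8: r1 = -1 - 8 = -9 -> verified
step 9: r2 = 8 + -9 = -1 -> in agreement
step 10: r2 = -1 + -9 = -10 -> same as recorded
step 11: r2 = -10 - -9 = -1 -> confirmed correct
step 12: r3 = 4 + -9 = -5 -> this is not what the transcript shows
The audit stops at step 12: the recorded entry is wrong and should be r3 = -5.

step 12, r3 = -5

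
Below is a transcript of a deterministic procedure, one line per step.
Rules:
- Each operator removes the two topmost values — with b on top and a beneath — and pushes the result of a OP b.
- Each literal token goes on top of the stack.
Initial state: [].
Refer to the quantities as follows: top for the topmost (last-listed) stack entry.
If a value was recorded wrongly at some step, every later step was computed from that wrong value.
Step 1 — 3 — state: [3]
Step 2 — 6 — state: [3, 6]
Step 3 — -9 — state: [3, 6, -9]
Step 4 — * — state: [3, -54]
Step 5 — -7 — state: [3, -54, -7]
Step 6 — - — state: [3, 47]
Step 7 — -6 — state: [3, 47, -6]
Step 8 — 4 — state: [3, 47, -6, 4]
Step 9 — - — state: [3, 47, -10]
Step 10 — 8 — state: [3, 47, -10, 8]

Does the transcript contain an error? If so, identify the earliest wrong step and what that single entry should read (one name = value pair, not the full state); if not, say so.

step 6, top = -47

Recomputing the run from the initial state:
step 1: [3]
step 2: [3, 6]
step 3: [3, 6, -9]
step 4: [3, -54]
step 5: [3, -54, -7]
step 6: [3, -47]
step 7: [3, -47, -6]
step 8: [3, -47, -6, 4]
step 9: [3, -47, -10]
step 10: [3, -47, -10, 8]
The first disagreement with the transcript is at step 6, where the value should be top = -47.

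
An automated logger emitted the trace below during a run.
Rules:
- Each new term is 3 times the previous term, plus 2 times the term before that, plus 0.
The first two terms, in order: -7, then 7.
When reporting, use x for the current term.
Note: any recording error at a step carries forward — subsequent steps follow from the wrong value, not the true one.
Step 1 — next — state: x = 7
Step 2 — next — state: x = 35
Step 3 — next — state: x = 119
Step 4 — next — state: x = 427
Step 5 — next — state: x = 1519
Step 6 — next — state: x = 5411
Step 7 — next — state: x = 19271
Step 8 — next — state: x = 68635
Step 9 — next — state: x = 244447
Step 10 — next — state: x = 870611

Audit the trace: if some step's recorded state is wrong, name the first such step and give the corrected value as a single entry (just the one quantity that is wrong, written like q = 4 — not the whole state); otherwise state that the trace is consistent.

no error

Recomputing the run from the initial state:
step 1: x = 7
step 2: x = 35
step 3: x = 119
step 4: x = 427
step 5: x = 1519
step 6: x = 5411
step 7: x = 19271
step 8: x = 68635
step 9: x = 244447
step 10: x = 870611
This matches the trace at every step.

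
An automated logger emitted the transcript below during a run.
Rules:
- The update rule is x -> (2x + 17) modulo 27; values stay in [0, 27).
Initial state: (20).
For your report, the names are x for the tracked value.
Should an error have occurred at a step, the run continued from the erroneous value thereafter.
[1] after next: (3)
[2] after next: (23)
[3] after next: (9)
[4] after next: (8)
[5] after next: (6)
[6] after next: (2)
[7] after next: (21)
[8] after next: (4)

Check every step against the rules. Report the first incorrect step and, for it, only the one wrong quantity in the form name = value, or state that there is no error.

Step 1: x = (2*20 + 17) mod 27 = 3 — exactly as logged.
Step 2: x = (2*3 + 17) mod 27 = 23 — confirmed correct.
Step 3: x = (2*23 + 17) mod 27 = 9 — exactly as logged.
Step 4: x = (2*9 + 17) mod 27 = 8 — in agreement.
Step 5: x = (2*8 + 17) mod 27 = 6 — in agreement.
Step 6: x = (2*6 + 17) mod 27 = 2 — same as recorded.
Step 7: x = (2*2 + 17) mod 27 = 21 — verified.
Step 8: x = (2*21 + 17) mod 27 = 5 — the transcript disagrees here.
Conclusion: step 8 carries the first error; the entry should be x = 5.

step 8, x = 5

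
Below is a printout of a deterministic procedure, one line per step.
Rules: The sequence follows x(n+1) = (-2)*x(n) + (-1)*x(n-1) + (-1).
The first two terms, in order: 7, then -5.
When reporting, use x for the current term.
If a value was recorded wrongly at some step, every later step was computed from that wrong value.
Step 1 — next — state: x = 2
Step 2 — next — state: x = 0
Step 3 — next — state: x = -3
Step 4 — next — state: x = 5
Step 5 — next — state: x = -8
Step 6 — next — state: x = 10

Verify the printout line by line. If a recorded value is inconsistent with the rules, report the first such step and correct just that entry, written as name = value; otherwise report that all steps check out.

Recomputing the run from the initial state:
step 1: x = 2
step 2: x = 0
step 3: x = -3
step 4: x = 5
step 5: x = -8
step 6: x = 10
This matches the printout at every step.

no error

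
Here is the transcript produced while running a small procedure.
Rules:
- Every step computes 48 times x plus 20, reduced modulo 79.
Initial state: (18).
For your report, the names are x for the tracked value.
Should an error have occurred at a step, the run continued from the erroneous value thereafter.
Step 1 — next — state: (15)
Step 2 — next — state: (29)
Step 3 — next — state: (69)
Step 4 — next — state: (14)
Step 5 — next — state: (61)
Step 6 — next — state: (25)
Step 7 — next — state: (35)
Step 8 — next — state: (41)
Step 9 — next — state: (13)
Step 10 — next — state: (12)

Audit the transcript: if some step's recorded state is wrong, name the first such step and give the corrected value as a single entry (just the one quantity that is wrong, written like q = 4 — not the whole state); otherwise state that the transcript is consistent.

step 5, x = 60

Step 1: x = (48*18 + 20) mod 79 = 15 — same as recorded.
Step 2: x = (48*15 + 20) mod 79 = 29 — exactly as logged.
Step 3: x = (48*29 + 20) mod 79 = 69 — matches.
Step 4: x = (48*69 + 20) mod 79 = 14 — agrees with the transcript.
Step 5: x = (48*14 + 20) mod 79 = 60 — first mismatch against the transcript.
So the first discrepancy is step 5, where the right value is x = 60.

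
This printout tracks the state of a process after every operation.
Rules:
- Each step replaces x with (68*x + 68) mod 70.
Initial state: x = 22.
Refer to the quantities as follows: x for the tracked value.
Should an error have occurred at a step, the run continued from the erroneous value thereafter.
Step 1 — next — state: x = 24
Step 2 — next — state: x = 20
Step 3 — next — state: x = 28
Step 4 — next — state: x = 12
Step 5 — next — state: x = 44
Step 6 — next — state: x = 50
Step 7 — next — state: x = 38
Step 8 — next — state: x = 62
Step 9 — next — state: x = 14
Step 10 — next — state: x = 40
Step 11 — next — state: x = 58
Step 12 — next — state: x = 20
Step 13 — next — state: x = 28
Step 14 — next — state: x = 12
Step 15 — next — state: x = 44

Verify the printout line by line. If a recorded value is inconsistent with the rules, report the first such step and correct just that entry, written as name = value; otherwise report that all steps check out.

step 12, x = 22

Step 1: x = (68*22 + 68) mod 70 = 24 — agrees with the printout.
Step 2: x = (68*24 + 68) mod 70 = 20 — checks out.
Step 3: x = (68*20 + 68) mod 70 = 28 — verified.
Step 4: x = (68*28 + 68) mod 70 = 12 — confirmed correct.
Step 5: x = (68*12 + 68) mod 70 = 44 — agrees with the printout.
Step 6: x = (68*44 + 68) mod 70 = 50 — consistent with the printout.
Step 7: x = (68*50 + 68) mod 70 = 38 — exactly as logged.
Step 8: x = (68*38 + 68) mod 70 = 62 — matches.
Step 9: x = (68*62 + 68) mod 70 = 14 — no discrepancy.
Step 10: x = (68*14 + 68) mod 70 = 40 — matches.
Step 11: x = (68*40 + 68) mod 70 = 58 — checks out.
Step 12: x = (68*58 + 68) mod 70 = 22 — the recorded entry deviates here.
The earliest wrong entry is at step 12: it should read x = 22.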